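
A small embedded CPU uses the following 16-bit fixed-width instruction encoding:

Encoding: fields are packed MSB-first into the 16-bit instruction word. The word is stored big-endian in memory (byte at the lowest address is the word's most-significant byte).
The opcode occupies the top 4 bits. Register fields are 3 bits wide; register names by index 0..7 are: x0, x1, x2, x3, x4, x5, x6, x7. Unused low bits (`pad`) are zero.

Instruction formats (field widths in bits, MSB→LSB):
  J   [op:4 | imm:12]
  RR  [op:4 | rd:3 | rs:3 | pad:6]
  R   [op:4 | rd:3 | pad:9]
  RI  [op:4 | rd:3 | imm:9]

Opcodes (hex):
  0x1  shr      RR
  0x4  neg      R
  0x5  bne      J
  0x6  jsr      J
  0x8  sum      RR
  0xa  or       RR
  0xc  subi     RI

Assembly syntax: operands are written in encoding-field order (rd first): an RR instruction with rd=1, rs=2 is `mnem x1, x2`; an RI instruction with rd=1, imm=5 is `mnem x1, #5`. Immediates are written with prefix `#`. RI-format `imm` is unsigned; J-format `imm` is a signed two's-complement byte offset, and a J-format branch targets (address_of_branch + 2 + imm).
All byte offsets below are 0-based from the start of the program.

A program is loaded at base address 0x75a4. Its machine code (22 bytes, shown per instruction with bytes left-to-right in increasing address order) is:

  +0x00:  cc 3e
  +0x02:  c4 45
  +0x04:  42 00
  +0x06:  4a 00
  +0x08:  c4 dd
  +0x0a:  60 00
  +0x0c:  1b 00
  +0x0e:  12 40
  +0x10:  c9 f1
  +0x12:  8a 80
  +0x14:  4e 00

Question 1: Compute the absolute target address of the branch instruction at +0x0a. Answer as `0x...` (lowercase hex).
@+0a  big-endian(60 00) = 0x6000
  op=0x6000>>12=0x6 ⇒ jsr (J)
  [11:0] imm=0 = #0
  target = base 0x75a4 + off 0x0a + 2 + imm 0 = 0x75b0

0x75b0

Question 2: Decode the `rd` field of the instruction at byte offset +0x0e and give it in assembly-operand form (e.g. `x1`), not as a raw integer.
@+0e  big-endian(12 40) = 0x1240
  top 4b → 0x1 → shr [RR]
  [11:9] rd=1 = x1
  [8:6] rs=1 = x1

x1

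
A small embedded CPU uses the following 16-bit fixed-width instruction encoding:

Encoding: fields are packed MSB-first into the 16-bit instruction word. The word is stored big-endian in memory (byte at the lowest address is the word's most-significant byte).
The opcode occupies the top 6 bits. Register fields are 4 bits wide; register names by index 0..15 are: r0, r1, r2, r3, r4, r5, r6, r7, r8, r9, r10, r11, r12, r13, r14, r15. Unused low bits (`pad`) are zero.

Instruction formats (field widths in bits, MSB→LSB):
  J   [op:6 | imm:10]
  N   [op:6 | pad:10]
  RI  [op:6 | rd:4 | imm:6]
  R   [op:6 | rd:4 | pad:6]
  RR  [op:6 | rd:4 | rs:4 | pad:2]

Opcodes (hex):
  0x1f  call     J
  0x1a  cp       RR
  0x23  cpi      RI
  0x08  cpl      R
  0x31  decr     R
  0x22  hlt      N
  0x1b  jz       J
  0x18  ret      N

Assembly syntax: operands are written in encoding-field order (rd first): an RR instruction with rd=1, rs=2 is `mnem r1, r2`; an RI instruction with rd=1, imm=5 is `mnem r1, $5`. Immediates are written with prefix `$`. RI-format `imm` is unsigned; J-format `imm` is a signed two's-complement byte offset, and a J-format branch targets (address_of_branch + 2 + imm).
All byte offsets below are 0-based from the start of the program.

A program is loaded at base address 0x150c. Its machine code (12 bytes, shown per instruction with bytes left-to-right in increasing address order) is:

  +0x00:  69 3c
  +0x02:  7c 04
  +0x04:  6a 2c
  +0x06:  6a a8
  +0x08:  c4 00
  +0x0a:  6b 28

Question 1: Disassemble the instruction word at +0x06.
cp r10, r10

[06] 6a a8 → 0x6aa8
  opcode bits[15:10]=0x1a: cp/RR
  [9:6] rd=10 = r10
  [5:2] rs=10 = r10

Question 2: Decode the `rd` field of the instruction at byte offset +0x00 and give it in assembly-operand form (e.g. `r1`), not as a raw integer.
[00] 69 3c → 0x693c
  top 6b → 0x1a → cp [RR]
  [9:6] rd=4 = r4
  [5:2] rs=15 = r15

r4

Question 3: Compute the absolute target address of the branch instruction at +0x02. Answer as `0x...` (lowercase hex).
0x1514

off 0x02: read 7c 04 as big → 0x7c04
  opcode bits[15:10]=0x1f: call/J
  [9:0] imm=4 = $4
  target = base 0x150c + off 0x02 + 2 + imm 4 = 0x1514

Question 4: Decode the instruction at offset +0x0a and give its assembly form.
cp r12, r10

[0a] 6b 28 → 0x6b28
  op=0x6b28>>10=0x1a ⇒ cp (RR)
  rd: (w>>6)&0xf=0xc → r12
  rs: (w>>2)&0xf=0xa → r10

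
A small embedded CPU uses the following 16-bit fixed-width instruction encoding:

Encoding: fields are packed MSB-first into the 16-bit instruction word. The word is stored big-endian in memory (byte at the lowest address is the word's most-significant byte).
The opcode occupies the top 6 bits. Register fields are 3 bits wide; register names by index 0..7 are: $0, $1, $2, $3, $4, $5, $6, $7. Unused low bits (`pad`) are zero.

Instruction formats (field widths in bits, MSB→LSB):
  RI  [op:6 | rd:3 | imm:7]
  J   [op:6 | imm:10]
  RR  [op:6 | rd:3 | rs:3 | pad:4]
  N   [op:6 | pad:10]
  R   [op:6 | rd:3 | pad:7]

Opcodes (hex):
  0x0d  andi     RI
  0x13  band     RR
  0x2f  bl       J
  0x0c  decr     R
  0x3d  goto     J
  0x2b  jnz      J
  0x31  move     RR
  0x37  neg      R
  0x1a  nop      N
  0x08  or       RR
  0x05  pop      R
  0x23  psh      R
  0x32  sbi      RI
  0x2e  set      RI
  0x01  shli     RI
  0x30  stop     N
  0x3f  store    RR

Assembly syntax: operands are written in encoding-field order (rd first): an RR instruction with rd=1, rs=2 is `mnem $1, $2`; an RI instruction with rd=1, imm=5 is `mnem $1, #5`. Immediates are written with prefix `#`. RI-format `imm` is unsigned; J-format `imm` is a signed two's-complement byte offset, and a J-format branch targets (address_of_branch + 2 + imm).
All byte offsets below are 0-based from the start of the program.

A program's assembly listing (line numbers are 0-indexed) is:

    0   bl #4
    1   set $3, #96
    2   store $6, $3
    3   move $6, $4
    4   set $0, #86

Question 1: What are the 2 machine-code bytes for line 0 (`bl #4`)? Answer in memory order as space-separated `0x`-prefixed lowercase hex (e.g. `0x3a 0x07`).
L0: bl op=0x2f:6|imm=4:10 ⇒ 0xbc04 ⇒ big bc 04

0xbc 0x04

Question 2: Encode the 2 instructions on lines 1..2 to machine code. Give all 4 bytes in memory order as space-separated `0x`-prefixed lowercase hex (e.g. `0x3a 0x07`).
line 1 (set): pack op=0x2e:6|rd=3:3|imm=96:7 = 0xb9e0; big→ b9 e0
line 2 (store): pack op=0x3f:6|rd=6:3|rs=3:3|pad=0:4 = 0xff30; big→ ff 30

0xb9 0xe0 0xff 0x30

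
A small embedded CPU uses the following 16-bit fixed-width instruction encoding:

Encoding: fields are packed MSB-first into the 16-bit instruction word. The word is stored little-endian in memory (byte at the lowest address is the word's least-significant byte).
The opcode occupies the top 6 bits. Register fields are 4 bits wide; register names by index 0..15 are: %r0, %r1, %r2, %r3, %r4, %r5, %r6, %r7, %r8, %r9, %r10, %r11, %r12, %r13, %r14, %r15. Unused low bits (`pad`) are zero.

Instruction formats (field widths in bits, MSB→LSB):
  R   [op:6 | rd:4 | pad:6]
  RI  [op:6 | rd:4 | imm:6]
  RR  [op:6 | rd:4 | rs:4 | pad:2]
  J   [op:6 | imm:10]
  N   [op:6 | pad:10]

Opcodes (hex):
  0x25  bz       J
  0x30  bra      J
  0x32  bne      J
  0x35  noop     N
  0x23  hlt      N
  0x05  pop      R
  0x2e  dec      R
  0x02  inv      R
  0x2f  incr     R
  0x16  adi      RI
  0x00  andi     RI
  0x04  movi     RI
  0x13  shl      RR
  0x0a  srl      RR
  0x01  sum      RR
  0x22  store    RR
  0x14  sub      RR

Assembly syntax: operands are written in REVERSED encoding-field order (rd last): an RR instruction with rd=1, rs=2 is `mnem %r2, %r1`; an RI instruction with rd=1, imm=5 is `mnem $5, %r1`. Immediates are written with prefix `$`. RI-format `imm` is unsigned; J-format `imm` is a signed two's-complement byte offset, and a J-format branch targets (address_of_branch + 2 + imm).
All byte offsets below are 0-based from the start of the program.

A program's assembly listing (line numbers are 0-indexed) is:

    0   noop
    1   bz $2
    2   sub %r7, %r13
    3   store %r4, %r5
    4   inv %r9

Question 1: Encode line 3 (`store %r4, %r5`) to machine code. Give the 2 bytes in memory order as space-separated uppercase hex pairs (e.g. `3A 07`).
3. store fields op=0x22:6|rd=5:4|rs=4:4|pad=0:2 → word 8950h → 50 89

50 89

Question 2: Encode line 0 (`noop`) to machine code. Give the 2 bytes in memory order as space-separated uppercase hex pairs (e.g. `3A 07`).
line 0 (noop): pack op=0x35:6|pad=0:10 = 0xd400; little→ 00 d4

00 D4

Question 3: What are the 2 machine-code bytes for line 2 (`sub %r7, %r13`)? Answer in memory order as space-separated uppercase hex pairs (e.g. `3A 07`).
5C 53

L2: sub op=0x14:6|rd=13:4|rs=7:4|pad=0:2 ⇒ 0x535c ⇒ little 5c 53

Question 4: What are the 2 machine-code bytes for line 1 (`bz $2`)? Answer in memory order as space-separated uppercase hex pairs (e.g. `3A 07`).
line 1 (bz): pack op=0x25:6|imm=2:10 = 0x9402; little→ 02 94

02 94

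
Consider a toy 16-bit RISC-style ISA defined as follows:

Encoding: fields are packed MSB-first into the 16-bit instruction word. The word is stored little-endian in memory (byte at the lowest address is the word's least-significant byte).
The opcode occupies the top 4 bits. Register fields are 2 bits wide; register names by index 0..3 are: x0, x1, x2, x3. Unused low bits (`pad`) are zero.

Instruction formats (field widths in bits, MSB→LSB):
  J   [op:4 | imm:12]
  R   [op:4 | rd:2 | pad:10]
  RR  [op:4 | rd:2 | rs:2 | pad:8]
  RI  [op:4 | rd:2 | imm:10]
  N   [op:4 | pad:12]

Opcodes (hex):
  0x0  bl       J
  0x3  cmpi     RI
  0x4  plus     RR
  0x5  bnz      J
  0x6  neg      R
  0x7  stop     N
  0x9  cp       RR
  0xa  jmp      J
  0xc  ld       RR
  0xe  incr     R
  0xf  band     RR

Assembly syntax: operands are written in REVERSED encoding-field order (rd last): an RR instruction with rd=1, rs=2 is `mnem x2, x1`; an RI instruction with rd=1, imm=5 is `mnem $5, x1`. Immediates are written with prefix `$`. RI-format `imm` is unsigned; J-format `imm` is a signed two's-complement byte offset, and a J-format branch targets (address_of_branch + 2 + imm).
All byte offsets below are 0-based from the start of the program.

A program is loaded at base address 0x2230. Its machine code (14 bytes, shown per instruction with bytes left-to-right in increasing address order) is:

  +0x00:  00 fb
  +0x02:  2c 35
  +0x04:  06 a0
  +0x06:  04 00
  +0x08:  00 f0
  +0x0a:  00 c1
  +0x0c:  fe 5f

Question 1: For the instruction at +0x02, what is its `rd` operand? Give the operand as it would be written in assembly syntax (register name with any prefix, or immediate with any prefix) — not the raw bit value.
x1

+0x02: 2c 35 ⇒ word 0x352c (little)
  opcode bits[15:12]=0x3: cmpi/RI
  rd@[11:10]=0x1 ⇒ x1
  imm@[9:0]=0x12c ⇒ $300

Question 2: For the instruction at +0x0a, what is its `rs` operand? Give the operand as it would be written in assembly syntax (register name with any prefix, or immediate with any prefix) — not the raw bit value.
+0x0a: 00 c1 ⇒ word 0xc100 (little)
  opcode bits[15:12]=0xc: ld/RR
  rd@[11:10]=0x0 ⇒ x0
  rs@[9:8]=0x1 ⇒ x1

x1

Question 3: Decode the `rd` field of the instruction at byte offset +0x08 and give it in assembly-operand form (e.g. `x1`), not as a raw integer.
x0

off 0x08: read 00 f0 as little → 0xf000
  opcode bits[15:12]=0xf: band/RR
  rd: (w>>10)&0x3=0x0 → x0
  rs: (w>>8)&0x3=0x0 → x0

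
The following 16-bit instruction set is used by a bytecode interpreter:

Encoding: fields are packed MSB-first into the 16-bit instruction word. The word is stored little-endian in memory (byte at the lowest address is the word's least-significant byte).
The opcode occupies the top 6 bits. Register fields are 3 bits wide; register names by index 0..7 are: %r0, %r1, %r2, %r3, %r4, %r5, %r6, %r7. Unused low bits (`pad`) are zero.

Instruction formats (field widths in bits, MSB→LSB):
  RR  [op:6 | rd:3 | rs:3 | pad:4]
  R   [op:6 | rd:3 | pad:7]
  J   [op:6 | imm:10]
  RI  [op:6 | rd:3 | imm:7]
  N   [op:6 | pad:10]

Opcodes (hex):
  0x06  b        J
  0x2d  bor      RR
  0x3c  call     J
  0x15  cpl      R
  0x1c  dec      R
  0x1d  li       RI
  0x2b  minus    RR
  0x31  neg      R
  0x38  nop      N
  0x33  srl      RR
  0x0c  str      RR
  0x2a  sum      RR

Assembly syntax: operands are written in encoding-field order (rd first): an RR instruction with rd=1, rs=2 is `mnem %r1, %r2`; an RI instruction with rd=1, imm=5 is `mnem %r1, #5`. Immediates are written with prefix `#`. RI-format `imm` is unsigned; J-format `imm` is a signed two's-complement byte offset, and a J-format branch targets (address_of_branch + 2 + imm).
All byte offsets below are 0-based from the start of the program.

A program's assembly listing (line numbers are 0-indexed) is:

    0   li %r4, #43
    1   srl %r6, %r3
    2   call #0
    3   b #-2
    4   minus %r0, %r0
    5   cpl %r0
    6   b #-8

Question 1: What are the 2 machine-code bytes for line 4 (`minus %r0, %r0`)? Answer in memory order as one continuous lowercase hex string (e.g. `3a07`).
line 4 (minus): pack op=0x2b:6|rd=0:3|rs=0:3|pad=0:4 = 0xac00; little→ 00 ac

00ac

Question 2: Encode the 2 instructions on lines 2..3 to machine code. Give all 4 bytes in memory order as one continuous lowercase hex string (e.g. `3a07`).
L2: call op=0x3c:6|imm=0:10 ⇒ 0xf000 ⇒ little 00 f0
L3: b op=0x6:6|imm=-2:10 ⇒ 0x1bfe ⇒ little fe 1b

00f0fe1b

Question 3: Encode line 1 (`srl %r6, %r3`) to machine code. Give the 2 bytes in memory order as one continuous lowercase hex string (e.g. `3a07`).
30cf

line 1 (srl): pack op=0x33:6|rd=6:3|rs=3:3|pad=0:4 = 0xcf30; little→ 30 cf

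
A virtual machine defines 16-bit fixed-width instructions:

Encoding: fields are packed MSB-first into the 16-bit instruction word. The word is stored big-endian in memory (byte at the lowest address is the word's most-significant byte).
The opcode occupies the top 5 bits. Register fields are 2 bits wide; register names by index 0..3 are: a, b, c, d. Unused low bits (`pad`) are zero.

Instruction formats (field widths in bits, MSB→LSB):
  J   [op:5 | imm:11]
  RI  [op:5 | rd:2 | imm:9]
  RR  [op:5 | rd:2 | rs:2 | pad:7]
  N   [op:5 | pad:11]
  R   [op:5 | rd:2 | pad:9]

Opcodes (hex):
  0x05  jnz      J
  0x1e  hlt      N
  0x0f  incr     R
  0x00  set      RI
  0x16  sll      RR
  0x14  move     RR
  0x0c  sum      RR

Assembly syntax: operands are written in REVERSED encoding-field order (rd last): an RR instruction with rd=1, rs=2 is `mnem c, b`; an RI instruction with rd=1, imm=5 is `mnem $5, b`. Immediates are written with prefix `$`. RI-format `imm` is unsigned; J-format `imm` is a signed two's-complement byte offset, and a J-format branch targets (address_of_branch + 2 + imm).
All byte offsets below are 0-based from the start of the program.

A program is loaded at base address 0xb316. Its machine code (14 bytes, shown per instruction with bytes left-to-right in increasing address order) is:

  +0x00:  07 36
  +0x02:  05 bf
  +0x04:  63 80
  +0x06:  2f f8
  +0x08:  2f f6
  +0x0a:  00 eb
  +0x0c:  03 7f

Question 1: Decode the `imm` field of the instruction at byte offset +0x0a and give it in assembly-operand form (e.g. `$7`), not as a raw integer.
$235

@+0a  big-endian(00 eb) = 0x00eb
  opcode bits[15:11]=0x0: set/RI
  rd: (w>>9)&0x3=0x0 → a
  imm: (w>>0)&0x1ff=0xeb → $235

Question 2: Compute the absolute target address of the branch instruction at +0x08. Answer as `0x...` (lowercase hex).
0xb316

off 0x08: read 2f f6 as big → 0x2ff6
  opcode bits[15:11]=0x5: jnz/J
  imm@[10:0]=0x7f6 (s11→-10) ⇒ $-10
  target = base 0xb316 + off 0x08 + 2 + imm -10 = 0xb316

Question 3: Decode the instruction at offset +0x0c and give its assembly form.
[0c] 03 7f → 0x037f
  opcode bits[15:11]=0x0: set/RI
  rd: (w>>9)&0x3=0x1 → b
  imm: (w>>0)&0x1ff=0x17f → $383

set $383, b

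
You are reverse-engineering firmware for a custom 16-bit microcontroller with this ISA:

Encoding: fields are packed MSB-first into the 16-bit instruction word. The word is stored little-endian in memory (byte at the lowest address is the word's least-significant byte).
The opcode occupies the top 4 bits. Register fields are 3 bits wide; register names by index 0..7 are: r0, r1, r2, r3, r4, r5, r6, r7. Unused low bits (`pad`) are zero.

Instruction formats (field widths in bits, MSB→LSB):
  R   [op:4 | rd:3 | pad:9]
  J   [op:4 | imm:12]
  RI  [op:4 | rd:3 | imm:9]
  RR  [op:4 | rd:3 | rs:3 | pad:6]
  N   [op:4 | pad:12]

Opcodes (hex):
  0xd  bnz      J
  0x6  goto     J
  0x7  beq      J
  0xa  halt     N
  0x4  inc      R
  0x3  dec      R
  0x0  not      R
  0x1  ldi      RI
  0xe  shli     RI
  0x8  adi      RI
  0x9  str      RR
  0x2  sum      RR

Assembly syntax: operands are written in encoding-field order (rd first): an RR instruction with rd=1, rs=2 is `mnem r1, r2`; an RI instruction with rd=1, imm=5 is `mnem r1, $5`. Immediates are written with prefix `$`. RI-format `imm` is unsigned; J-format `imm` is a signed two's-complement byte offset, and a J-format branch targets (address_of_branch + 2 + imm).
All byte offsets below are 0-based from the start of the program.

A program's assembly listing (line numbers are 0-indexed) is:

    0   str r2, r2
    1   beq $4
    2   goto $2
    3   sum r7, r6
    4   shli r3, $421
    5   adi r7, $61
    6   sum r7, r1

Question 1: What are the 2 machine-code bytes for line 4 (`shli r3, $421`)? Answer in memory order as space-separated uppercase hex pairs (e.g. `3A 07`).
A5 E7

4. shli fields op=0xe:4|rd=3:3|imm=421:9 → word e7a5h → a5 e7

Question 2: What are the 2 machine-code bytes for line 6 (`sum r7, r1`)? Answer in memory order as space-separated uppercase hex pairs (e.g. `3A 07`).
40 2E

L6: sum op=0x2:4|rd=7:3|rs=1:3|pad=0:6 ⇒ 0x2e40 ⇒ little 40 2e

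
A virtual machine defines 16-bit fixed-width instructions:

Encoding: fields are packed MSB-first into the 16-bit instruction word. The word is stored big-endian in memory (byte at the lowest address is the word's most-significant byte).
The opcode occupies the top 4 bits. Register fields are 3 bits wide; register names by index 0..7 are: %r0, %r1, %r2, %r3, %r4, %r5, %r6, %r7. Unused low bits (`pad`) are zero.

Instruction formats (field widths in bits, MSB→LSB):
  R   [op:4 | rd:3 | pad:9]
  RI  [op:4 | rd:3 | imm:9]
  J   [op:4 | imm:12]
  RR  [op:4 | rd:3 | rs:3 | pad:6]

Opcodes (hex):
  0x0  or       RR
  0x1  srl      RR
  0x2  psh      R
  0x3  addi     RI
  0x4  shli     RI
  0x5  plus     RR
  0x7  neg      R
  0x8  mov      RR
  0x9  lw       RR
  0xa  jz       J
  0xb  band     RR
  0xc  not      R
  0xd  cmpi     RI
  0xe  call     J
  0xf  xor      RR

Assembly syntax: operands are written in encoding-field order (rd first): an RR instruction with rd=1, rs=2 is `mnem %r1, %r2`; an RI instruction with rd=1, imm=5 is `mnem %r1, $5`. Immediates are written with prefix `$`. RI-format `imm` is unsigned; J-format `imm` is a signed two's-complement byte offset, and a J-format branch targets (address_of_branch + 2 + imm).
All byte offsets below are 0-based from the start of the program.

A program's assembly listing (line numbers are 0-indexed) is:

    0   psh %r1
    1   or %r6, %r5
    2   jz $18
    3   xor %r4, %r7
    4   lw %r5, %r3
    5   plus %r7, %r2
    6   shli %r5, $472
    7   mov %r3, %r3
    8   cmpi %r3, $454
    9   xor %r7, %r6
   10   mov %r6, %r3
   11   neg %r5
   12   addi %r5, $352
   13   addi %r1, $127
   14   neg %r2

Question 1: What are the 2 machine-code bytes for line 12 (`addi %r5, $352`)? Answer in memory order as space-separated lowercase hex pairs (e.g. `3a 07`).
L12: addi op=0x3:4|rd=5:3|imm=352:9 ⇒ 0x3b60 ⇒ big 3b 60

3b 60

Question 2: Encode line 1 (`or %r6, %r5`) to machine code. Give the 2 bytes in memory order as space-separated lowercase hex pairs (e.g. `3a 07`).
line 1 (or): pack op=0x0:4|rd=6:3|rs=5:3|pad=0:6 = 0x0d40; big→ 0d 40

0d 40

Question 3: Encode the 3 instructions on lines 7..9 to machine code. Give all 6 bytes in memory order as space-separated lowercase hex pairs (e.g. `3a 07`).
line 7 (mov): pack op=0x8:4|rd=3:3|rs=3:3|pad=0:6 = 0x86c0; big→ 86 c0
line 8 (cmpi): pack op=0xd:4|rd=3:3|imm=454:9 = 0xd7c6; big→ d7 c6
line 9 (xor): pack op=0xf:4|rd=7:3|rs=6:3|pad=0:6 = 0xff80; big→ ff 80

86 c0 d7 c6 ff 80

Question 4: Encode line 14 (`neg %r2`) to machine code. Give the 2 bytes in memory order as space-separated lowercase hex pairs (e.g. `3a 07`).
L14: neg op=0x7:4|rd=2:3|pad=0:9 ⇒ 0x7400 ⇒ big 74 00

74 00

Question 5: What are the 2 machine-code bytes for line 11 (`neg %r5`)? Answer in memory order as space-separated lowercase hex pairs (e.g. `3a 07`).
7a 00

11. neg fields op=0x7:4|rd=5:3|pad=0:9 → word 7a00h → 7a 00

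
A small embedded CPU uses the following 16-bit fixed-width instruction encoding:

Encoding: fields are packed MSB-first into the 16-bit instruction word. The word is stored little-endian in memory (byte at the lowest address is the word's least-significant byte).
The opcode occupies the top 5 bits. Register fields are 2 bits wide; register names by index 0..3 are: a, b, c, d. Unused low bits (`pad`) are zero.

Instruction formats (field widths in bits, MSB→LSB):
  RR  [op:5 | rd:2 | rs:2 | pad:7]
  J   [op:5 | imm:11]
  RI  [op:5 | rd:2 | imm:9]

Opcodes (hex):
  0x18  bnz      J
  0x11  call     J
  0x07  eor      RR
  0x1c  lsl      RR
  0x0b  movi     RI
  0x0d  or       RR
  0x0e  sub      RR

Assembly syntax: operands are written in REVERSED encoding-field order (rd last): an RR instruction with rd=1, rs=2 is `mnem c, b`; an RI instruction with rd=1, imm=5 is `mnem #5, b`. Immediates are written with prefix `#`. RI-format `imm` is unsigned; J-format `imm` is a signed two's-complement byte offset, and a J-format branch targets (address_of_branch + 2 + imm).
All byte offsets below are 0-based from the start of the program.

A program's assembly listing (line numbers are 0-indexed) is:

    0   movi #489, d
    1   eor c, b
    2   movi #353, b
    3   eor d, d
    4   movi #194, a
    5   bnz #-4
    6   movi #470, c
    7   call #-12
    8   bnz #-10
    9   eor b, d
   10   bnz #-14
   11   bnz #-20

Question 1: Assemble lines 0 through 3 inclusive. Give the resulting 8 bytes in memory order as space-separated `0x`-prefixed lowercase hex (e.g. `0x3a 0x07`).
0xe9 0x5f 0x00 0x3b 0x61 0x5b 0x80 0x3f

L0: movi op=0xb:5|rd=3:2|imm=489:9 ⇒ 0x5fe9 ⇒ little e9 5f
L1: eor op=0x7:5|rd=1:2|rs=2:2|pad=0:7 ⇒ 0x3b00 ⇒ little 00 3b
L2: movi op=0xb:5|rd=1:2|imm=353:9 ⇒ 0x5b61 ⇒ little 61 5b
L3: eor op=0x7:5|rd=3:2|rs=3:2|pad=0:7 ⇒ 0x3f80 ⇒ little 80 3f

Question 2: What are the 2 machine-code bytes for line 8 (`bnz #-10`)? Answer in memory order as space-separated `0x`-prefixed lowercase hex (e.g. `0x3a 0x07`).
0xf6 0xc7

8. bnz fields op=0x18:5|imm=-10:11 → word c7f6h → f6 c7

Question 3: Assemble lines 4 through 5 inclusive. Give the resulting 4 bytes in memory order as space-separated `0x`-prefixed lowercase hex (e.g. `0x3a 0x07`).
4. movi fields op=0xb:5|rd=0:2|imm=194:9 → word 58c2h → c2 58
5. bnz fields op=0x18:5|imm=-4:11 → word c7fch → fc c7

0xc2 0x58 0xfc 0xc7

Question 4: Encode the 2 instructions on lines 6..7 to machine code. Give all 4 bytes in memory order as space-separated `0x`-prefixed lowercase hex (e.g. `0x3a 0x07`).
0xd6 0x5d 0xf4 0x8f

6. movi fields op=0xb:5|rd=2:2|imm=470:9 → word 5dd6h → d6 5d
7. call fields op=0x11:5|imm=-12:11 → word 8ff4h → f4 8f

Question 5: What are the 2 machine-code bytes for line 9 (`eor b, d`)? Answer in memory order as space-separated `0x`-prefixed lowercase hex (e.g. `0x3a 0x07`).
0x80 0x3e

9. eor fields op=0x7:5|rd=3:2|rs=1:2|pad=0:7 → word 3e80h → 80 3e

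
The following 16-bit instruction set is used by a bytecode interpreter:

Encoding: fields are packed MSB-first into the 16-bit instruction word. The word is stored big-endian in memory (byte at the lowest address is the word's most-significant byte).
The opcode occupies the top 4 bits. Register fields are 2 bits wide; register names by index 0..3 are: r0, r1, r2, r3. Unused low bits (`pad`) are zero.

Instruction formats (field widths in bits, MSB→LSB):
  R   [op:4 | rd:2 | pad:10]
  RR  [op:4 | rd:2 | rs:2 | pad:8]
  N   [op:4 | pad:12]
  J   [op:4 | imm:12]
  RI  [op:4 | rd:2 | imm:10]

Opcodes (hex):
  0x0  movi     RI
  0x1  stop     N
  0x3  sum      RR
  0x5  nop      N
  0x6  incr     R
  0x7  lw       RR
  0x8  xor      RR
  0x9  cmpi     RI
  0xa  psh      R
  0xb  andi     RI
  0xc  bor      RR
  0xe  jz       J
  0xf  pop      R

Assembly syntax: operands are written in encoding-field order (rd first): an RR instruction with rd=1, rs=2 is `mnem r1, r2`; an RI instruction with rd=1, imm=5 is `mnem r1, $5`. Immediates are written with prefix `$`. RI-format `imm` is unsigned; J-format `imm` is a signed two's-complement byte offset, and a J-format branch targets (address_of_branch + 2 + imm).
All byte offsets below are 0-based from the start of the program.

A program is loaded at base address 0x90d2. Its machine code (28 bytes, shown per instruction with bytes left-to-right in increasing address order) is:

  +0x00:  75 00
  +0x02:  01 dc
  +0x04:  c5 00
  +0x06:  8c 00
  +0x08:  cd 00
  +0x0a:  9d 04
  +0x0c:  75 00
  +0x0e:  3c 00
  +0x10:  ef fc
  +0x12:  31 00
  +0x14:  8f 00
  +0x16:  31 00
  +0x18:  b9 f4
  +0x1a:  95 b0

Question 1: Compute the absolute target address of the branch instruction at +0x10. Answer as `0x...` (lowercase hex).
0x90e0

+0x10: ef fc ⇒ word 0xeffc (big)
  opcode bits[15:12]=0xe: jz/J
  imm@[11:0]=0xffc (s12→-4) ⇒ $-4
  target = base 0x90d2 + off 0x10 + 2 + imm -4 = 0x90e0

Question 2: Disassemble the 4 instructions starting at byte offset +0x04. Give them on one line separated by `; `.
bor r1, r1; xor r3, r0; bor r3, r1; cmpi r3, $260

+0x04: c5 00 ⇒ word 0xc500 (big)
  opcode bits[15:12]=0xc: bor/RR
  rd: (w>>10)&0x3=0x1 → r1
  rs: (w>>8)&0x3=0x1 → r1
+0x06: 8c 00 ⇒ word 0x8c00 (big)
  opcode bits[15:12]=0x8: xor/RR
  rd: (w>>10)&0x3=0x3 → r3
  rs: (w>>8)&0x3=0x0 → r0
+0x08: cd 00 ⇒ word 0xcd00 (big)
  opcode bits[15:12]=0xc: bor/RR
  rd: (w>>10)&0x3=0x3 → r3
  rs: (w>>8)&0x3=0x1 → r1
+0x0a: 9d 04 ⇒ word 0x9d04 (big)
  opcode bits[15:12]=0x9: cmpi/RI
  rd: (w>>10)&0x3=0x3 → r3
  imm: (w>>0)&0x3ff=0x104 → $260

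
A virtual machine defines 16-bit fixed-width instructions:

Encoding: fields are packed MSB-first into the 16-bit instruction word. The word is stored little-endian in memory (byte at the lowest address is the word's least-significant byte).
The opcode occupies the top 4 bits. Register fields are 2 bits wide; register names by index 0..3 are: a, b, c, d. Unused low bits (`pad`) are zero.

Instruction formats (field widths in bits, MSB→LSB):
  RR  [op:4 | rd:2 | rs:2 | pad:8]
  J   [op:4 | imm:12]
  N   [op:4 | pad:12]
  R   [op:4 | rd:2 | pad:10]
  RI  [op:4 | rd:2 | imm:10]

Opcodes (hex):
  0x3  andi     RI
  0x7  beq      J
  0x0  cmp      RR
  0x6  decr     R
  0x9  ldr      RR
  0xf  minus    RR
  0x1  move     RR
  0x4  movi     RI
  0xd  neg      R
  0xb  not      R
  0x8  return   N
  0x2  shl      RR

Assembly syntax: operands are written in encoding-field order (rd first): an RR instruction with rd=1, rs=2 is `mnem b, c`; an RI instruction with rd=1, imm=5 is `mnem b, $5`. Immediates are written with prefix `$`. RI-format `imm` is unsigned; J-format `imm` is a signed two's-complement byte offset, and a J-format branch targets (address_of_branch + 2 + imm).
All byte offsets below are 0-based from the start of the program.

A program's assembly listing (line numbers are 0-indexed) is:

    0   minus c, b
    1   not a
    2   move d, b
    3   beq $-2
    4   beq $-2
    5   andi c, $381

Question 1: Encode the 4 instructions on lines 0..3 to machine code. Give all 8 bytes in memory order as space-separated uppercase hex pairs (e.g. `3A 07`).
00 F9 00 B0 00 1D FE 7F

0. minus fields op=0xf:4|rd=2:2|rs=1:2|pad=0:8 → word f900h → 00 f9
1. not fields op=0xb:4|rd=0:2|pad=0:10 → word b000h → 00 b0
2. move fields op=0x1:4|rd=3:2|rs=1:2|pad=0:8 → word 1d00h → 00 1d
3. beq fields op=0x7:4|imm=-2:12 → word 7ffeh → fe 7f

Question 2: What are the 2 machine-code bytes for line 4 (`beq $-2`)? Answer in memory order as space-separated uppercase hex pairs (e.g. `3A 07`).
FE 7F

line 4 (beq): pack op=0x7:4|imm=-2:12 = 0x7ffe; little→ fe 7f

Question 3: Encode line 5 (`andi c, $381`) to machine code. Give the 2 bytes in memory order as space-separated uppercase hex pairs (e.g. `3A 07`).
7D 39

5. andi fields op=0x3:4|rd=2:2|imm=381:10 → word 397dh → 7d 39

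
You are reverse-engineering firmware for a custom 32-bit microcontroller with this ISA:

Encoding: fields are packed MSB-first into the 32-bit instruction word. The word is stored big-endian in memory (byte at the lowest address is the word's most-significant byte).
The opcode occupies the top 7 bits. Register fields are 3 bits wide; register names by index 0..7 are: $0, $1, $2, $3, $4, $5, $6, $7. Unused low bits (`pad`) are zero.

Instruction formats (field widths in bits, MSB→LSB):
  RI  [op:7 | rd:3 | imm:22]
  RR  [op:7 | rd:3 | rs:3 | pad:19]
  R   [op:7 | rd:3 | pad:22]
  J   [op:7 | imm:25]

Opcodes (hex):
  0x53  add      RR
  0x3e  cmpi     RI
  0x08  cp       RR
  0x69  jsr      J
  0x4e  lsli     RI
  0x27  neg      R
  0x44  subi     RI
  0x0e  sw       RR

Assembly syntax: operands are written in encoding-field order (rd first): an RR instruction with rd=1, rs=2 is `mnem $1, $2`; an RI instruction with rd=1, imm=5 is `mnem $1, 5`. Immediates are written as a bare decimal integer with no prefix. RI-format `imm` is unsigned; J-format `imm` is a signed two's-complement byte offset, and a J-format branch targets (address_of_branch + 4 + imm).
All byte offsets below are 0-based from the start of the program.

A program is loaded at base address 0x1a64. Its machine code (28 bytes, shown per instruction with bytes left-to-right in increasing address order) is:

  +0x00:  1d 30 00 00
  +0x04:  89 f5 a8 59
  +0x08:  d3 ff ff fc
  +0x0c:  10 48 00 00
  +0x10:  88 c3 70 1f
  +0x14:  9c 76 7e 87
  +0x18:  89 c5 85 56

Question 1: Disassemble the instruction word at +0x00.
sw $4, $6

@+00  big-endian(1d 30 00 00) = 0x1d300000
  op=0x1d300000>>25=0xe ⇒ sw (RR)
  [24:22] rd=4 = $4
  [21:19] rs=6 = $6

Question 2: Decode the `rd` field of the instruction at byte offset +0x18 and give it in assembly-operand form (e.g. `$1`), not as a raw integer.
$7

off 0x18: read 89 c5 85 56 as big → 0x89c58556
  opcode bits[31:25]=0x44: subi/RI
  rd@[24:22]=0x7 ⇒ $7
  imm@[21:0]=0x58556 ⇒ 361814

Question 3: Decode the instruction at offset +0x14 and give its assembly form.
@+14  big-endian(9c 76 7e 87) = 0x9c767e87
  top 7b → 0x4e → lsli [RI]
  rd@[24:22]=0x1 ⇒ $1
  imm@[21:0]=0x367e87 ⇒ 3571335

lsli $1, 3571335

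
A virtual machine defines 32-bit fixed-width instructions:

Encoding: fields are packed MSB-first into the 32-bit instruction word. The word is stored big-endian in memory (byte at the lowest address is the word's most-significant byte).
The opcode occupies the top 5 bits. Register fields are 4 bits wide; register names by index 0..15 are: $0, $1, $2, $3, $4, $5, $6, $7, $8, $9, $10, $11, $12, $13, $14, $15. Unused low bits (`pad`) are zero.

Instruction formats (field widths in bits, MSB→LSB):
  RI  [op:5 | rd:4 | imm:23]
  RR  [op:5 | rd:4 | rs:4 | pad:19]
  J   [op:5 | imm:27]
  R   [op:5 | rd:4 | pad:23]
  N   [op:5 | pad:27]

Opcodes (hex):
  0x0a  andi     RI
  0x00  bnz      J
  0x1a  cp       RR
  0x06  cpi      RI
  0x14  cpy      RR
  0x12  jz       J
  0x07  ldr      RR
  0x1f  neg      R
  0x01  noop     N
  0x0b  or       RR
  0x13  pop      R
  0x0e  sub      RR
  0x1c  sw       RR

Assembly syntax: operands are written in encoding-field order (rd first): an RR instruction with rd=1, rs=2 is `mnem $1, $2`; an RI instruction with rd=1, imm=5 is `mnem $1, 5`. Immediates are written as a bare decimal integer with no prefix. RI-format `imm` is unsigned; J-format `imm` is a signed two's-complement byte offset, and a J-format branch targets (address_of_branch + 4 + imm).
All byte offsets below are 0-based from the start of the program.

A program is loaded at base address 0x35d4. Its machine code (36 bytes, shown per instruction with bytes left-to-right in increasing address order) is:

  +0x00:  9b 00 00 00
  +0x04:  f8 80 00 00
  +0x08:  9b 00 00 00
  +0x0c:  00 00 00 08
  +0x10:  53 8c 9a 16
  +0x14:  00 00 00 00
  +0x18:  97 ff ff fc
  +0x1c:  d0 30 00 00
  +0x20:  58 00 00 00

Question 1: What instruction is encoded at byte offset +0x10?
+0x10: 53 8c 9a 16 ⇒ word 0x538c9a16 (big)
  top 5b → 0xa → andi [RI]
  [26:23] rd=7 = $7
  [22:0] imm=825878 = 825878

andi $7, 825878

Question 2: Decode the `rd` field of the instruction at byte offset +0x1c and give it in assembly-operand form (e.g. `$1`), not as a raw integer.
off 0x1c: read d0 30 00 00 as big → 0xd0300000
  op=0xd0300000>>27=0x1a ⇒ cp (RR)
  rd: (w>>23)&0xf=0x0 → $0
  rs: (w>>19)&0xf=0x6 → $6

$0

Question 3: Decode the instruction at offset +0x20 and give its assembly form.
or $0, $0

@+20  big-endian(58 00 00 00) = 0x58000000
  top 5b → 0xb → or [RR]
  rd: (w>>23)&0xf=0x0 → $0
  rs: (w>>19)&0xf=0x0 → $0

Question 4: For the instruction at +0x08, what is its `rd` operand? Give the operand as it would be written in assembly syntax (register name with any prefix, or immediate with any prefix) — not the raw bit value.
[08] 9b 00 00 00 → 0x9b000000
  op=0x9b000000>>27=0x13 ⇒ pop (R)
  rd@[26:23]=0x6 ⇒ $6

$6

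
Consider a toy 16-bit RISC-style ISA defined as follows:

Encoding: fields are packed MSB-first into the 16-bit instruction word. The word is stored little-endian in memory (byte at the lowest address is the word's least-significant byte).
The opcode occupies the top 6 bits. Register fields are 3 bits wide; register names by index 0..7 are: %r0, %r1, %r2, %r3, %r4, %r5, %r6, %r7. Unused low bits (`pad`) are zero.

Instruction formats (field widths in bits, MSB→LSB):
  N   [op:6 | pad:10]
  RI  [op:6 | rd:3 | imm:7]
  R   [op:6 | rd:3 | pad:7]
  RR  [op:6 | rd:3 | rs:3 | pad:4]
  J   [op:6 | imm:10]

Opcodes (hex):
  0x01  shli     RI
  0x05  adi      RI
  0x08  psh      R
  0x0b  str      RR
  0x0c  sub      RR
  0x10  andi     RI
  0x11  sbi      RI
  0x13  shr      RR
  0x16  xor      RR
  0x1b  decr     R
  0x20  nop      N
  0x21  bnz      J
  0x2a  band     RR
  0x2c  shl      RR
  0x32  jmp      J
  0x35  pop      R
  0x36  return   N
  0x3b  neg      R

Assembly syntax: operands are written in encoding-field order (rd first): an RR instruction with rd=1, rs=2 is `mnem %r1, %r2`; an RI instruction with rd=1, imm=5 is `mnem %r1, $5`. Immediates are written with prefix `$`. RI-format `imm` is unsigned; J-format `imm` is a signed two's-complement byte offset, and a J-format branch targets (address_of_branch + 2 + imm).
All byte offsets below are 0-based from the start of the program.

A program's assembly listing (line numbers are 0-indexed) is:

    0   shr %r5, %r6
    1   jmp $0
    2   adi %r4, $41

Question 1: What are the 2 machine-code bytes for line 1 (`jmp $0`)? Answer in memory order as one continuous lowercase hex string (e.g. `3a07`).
00c8

1. jmp fields op=0x32:6|imm=0:10 → word c800h → 00 c8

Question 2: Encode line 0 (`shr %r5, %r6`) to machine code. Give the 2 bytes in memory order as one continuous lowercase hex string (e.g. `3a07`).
e04e

line 0 (shr): pack op=0x13:6|rd=5:3|rs=6:3|pad=0:4 = 0x4ee0; little→ e0 4e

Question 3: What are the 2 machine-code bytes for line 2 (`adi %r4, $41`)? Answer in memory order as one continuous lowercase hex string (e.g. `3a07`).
2. adi fields op=0x5:6|rd=4:3|imm=41:7 → word 1629h → 29 16

2916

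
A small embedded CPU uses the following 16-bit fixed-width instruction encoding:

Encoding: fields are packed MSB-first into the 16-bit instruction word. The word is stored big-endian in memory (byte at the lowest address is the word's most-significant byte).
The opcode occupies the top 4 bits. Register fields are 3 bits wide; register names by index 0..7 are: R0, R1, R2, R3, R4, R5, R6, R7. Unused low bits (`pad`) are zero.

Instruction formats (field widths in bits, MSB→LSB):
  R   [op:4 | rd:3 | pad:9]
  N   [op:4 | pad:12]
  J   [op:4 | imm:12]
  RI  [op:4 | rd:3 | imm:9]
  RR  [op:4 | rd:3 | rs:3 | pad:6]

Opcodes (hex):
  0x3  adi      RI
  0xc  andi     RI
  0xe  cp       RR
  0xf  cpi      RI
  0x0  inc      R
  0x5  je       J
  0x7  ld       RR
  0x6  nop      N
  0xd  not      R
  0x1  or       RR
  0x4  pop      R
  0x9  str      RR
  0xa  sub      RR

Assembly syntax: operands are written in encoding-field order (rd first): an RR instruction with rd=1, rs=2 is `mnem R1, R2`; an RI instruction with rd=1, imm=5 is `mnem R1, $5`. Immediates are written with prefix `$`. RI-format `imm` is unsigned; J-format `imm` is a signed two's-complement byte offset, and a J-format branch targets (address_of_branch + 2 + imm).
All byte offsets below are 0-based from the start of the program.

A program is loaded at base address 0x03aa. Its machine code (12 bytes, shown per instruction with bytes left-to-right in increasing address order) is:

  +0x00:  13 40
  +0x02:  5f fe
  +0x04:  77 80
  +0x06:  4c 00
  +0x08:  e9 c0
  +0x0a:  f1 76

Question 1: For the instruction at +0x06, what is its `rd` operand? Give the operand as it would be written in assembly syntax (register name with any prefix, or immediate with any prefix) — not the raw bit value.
R6

@+06  big-endian(4c 00) = 0x4c00
  top 4b → 0x4 → pop [R]
  [11:9] rd=6 = R6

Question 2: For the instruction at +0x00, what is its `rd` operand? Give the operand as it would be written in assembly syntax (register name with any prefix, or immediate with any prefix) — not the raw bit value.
@+00  big-endian(13 40) = 0x1340
  opcode bits[15:12]=0x1: or/RR
  [11:9] rd=1 = R1
  [8:6] rs=5 = R5

R1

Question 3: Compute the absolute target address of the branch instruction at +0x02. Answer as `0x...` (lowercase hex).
[02] 5f fe → 0x5ffe
  top 4b → 0x5 → je [J]
  imm@[11:0]=0xffe (s12→-2) ⇒ $-2
  target = base 0x03aa + off 0x02 + 2 + imm -2 = 0x03ac

0x03ac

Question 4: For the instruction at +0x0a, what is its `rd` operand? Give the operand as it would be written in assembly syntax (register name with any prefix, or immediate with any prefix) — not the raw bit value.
R0

@+0a  big-endian(f1 76) = 0xf176
  op=0xf176>>12=0xf ⇒ cpi (RI)
  [11:9] rd=0 = R0
  [8:0] imm=374 = $374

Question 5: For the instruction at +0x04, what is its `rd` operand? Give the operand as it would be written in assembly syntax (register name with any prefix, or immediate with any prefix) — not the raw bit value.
R3

@+04  big-endian(77 80) = 0x7780
  op=0x7780>>12=0x7 ⇒ ld (RR)
  rd: (w>>9)&0x7=0x3 → R3
  rs: (w>>6)&0x7=0x6 → R6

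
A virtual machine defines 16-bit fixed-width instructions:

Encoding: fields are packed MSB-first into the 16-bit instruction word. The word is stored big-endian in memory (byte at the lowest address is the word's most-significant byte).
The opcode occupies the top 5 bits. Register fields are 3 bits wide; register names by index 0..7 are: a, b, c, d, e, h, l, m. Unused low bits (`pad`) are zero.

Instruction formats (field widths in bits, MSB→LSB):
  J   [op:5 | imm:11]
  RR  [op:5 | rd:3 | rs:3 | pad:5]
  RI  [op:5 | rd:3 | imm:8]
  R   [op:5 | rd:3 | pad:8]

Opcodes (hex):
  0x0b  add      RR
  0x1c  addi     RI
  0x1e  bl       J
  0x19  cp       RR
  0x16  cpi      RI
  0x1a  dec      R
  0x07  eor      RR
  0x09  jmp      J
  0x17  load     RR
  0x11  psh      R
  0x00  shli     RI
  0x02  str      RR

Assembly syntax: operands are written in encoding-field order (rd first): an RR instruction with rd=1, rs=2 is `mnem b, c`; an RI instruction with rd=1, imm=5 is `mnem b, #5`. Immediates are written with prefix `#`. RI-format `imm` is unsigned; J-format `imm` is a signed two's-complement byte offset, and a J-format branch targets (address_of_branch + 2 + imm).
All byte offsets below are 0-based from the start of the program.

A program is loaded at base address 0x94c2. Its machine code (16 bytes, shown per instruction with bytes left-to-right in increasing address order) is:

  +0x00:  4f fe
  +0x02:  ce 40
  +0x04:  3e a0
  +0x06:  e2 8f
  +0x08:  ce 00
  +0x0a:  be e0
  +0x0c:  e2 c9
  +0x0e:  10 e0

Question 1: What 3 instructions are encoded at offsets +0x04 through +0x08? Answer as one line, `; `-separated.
[04] 3e a0 → 0x3ea0
  top 5b → 0x7 → eor [RR]
  rd@[10:8]=0x6 ⇒ l
  rs@[7:5]=0x5 ⇒ h
[06] e2 8f → 0xe28f
  top 5b → 0x1c → addi [RI]
  rd@[10:8]=0x2 ⇒ c
  imm@[7:0]=0x8f ⇒ #143
[08] ce 00 → 0xce00
  top 5b → 0x19 → cp [RR]
  rd@[10:8]=0x6 ⇒ l
  rs@[7:5]=0x0 ⇒ a

eor l, h; addi c, #143; cp l, a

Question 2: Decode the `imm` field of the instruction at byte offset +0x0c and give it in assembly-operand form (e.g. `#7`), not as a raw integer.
#201

off 0x0c: read e2 c9 as big → 0xe2c9
  top 5b → 0x1c → addi [RI]
  rd@[10:8]=0x2 ⇒ c
  imm@[7:0]=0xc9 ⇒ #201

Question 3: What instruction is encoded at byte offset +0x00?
[00] 4f fe → 0x4ffe
  opcode bits[15:11]=0x9: jmp/J
  imm@[10:0]=0x7fe (s11→-2) ⇒ #-2

jmp #-2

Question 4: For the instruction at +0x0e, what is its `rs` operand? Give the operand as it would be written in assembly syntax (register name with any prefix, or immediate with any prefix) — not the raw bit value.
m

+0x0e: 10 e0 ⇒ word 0x10e0 (big)
  opcode bits[15:11]=0x2: str/RR
  rd: (w>>8)&0x7=0x0 → a
  rs: (w>>5)&0x7=0x7 → m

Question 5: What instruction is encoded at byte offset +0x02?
cp l, c

[02] ce 40 → 0xce40
  opcode bits[15:11]=0x19: cp/RR
  rd@[10:8]=0x6 ⇒ l
  rs@[7:5]=0x2 ⇒ c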